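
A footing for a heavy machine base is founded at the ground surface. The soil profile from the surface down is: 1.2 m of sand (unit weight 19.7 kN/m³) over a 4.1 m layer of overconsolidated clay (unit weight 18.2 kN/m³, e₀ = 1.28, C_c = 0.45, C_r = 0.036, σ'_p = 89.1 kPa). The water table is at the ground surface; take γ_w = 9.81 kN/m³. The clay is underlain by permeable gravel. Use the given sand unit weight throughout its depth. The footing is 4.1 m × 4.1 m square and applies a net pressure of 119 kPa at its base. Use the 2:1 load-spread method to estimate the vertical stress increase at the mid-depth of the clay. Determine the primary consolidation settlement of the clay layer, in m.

Mid-depth of clay below the ground surface: z = 1.2 + 4.1/2 = 3.25 m.
Total vertical stress at mid-clay: σ_v = 19.7×1.2 + 18.2×2.05 = 60.95 kPa.
Pore pressure: u = 9.81×(3.25 − 0) = 31.883 kPa.
Initial effective stress: σ'_0 = σ_v − u = 60.95 − 31.883 = 29.067 kPa.
Stress increase at mid-clay by the 2:1 spreading method:
Δσ = qBL/((B+z)(L+z)) = 119×4.1×4.1/((4.1+3.25)(4.1+3.25)) = 37.029 kPa
Final effective stress: σ'_f = 29.067 + 37.029 = 66.096 kPa.
σ'_f = 66.096 ≤ σ'_p = 89.1 kPa, so the clay remains overconsolidated and only the recompression index applies:
S_c = C_r·H/(1+e₀)·log₁₀(σ'_f/σ'_0) = 0.036×4.1/2.28×log₁₀(66.096/29.067)
    = 0.064735 × 0.35677 = 0.0231 m

S_c ≈ 0.0231 m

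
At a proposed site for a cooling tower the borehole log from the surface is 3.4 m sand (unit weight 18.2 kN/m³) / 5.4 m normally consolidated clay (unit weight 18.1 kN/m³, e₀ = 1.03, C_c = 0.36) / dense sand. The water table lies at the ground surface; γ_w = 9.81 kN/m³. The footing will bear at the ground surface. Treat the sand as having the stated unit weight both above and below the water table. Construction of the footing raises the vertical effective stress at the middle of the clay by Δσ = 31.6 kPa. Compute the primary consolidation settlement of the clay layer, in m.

S_c ≈ 0.201 m

Mid-depth of clay below the ground surface: z = 3.4 + 5.4/2 = 6.1 m.
Total vertical stress at mid-clay: σ_v = 18.2×3.4 + 18.1×2.7 = 110.75 kPa.
Pore pressure: u = 9.81×(6.1 − 0) = 59.841 kPa.
Initial effective stress: σ'_0 = σ_v − u = 110.75 − 59.841 = 50.909 kPa.
Final effective stress: σ'_f = σ'_0 + Δσ = 50.909 + 31.6 = 82.509 kPa.
Normally consolidated clay, so the full stress increment lies on the virgin compression line:
S_c = C_c·H/(1+e₀)·log₁₀(σ'_f/σ'_0) = 0.36×5.4/(1+1.03)×log₁₀(82.509/50.909)
    = 0.95764 × 0.20971 = 0.2008 m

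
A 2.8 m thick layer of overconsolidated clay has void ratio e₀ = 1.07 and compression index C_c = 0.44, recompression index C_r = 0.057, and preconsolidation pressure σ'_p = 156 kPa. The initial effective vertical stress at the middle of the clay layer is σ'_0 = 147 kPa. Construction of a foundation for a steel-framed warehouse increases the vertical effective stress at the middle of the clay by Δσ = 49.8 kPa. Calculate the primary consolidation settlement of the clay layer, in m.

Final effective stress: σ'_f = 147 + 49.8 = 196.8 kPa.
σ'_f = 196.8 > σ'_p = 156 kPa, so the stress path crosses the preconsolidation pressure — recompression up to σ'_p, then virgin compression beyond:
S_c = H/(1+e₀)·[C_r·log₁₀(σ'_p/σ'_0) + C_c·log₁₀(σ'_f/σ'_p)]
    = 2.8/2.07 × [0.057×log₁₀(156/147) + 0.44×log₁₀(196.8/156)]
    = 1.3527 × [0.001471 + 0.044396] = 0.06204 m

S_c ≈ 0.062 m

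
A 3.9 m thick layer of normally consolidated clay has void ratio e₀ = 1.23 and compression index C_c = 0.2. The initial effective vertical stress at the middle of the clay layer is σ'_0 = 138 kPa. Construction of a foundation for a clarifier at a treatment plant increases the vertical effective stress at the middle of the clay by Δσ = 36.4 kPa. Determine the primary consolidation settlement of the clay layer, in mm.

Final effective stress: σ'_f = σ'_0 + Δσ = 138 + 36.4 = 174.4 kPa.
Normally consolidated clay, so the full stress increment lies on the virgin compression line:
S_c = C_c·H/(1+e₀)·log₁₀(σ'_f/σ'_0) = 0.2×3.9/(1+1.23)×log₁₀(174.4/138)
    = 0.34978 × 0.10167 = 0.03556 m

S_c ≈ 35.6 mm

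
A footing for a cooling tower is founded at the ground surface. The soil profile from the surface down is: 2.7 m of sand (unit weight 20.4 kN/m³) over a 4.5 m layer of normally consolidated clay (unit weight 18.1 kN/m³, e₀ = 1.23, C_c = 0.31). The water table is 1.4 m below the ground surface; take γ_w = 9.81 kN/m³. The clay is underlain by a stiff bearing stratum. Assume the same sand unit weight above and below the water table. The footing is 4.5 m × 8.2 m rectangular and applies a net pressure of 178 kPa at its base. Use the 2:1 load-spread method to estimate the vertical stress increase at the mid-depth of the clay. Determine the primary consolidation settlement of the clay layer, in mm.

S_c ≈ 170 mm

Mid-depth of clay below the ground surface: z = 2.7 + 4.5/2 = 4.95 m.
Total vertical stress at mid-clay: σ_v = 20.4×2.7 + 18.1×2.25 = 95.805 kPa.
Pore pressure: u = 9.81×(4.95 − 1.4) = 34.825 kPa.
Initial effective stress: σ'_0 = σ_v − u = 95.805 − 34.825 = 60.98 kPa.
Stress increase at mid-clay by the 2:1 spreading method:
Δσ = qBL/((B+z)(L+z)) = 178×4.5×8.2/((4.5+4.95)(8.2+4.95)) = 52.855 kPa
Final effective stress: σ'_f = σ'_0 + Δσ = 60.98 + 52.855 = 113.83 kPa.
Normally consolidated clay, so the full stress increment lies on the virgin compression line:
S_c = C_c·H/(1+e₀)·log₁₀(σ'_f/σ'_0) = 0.31×4.5/(1+1.23)×log₁₀(113.83/60.98)
    = 0.62556 × 0.27107 = 0.1696 m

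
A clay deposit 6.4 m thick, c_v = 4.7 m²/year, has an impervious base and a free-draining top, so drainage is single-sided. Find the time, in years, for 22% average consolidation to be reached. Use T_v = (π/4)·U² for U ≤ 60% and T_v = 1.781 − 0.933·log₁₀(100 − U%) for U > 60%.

t ≈ 0.331 years

Drainage path length: H_d = H = 6.4 m (single drainage).
U ≤ 60%: T_v = (π/4)·U² = (π/4)×0.22² = 0.038013.
t = T_v·H_d²/c_v = 0.038013×6.4²/4.7 = 0.3313 years.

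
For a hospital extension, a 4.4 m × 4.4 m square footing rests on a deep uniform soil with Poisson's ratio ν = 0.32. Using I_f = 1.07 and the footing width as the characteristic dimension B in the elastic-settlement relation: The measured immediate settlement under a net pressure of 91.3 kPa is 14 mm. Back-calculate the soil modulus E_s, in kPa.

E_s ≈ 27600 kPa

S_e = q·B·(1−ν²)/E_s · I_f  ⇒  E_s = q·B·(1−ν²)·I_f / S_e.
E_s = 91.3 × 4.4 × 0.8976 × 1.07 / 0.014 = 27560 kPa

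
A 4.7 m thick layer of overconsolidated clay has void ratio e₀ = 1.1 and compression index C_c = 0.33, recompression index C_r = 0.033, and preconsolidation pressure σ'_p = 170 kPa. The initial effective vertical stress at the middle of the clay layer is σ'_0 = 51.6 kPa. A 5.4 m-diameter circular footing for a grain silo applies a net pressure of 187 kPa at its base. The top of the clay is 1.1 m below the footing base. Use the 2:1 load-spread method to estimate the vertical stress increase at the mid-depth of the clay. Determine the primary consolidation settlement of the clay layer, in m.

S_c ≈ 0.0274 m

Mid-depth of clay below the footing base: z = 1.1 + 4.7/2 = 3.45 m.
Stress increase at mid-clay by the 2:1 spreading method:
Δσ ≈ qD²/(D+z)² = 187×5.4²/(5.4+3.45)² = 69.621 kPa
Final effective stress: σ'_f = 51.6 + 69.621 = 121.22 kPa.
σ'_f = 121.22 ≤ σ'_p = 170 kPa, so the clay remains overconsolidated and only the recompression index applies:
S_c = C_r·H/(1+e₀)·log₁₀(σ'_f/σ'_0) = 0.033×4.7/2.1×log₁₀(121.22/51.6)
    = 0.073857 × 0.37092 = 0.0274 m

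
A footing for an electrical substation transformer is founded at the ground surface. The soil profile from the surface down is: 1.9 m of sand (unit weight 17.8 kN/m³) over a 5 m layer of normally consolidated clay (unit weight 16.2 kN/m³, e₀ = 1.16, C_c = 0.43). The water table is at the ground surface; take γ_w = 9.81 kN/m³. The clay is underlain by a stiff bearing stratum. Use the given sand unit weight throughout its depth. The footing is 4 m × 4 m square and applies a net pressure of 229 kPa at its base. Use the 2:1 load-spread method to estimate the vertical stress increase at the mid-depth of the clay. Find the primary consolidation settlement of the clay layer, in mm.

S_c ≈ 424 mm

Mid-depth of clay below the ground surface: z = 1.9 + 5/2 = 4.4 m.
Total vertical stress at mid-clay: σ_v = 17.8×1.9 + 16.2×2.5 = 74.32 kPa.
Pore pressure: u = 9.81×(4.4 − 0) = 43.164 kPa.
Initial effective stress: σ'_0 = σ_v − u = 74.32 − 43.164 = 31.156 kPa.
Stress increase at mid-clay by the 2:1 spreading method:
Δσ = qBL/((B+z)(L+z)) = 229×4×4/((4+4.4)(4+4.4)) = 51.927 kPa
Final effective stress: σ'_f = σ'_0 + Δσ = 31.156 + 51.927 = 83.083 kPa.
Normally consolidated clay, so the full stress increment lies on the virgin compression line:
S_c = C_c·H/(1+e₀)·log₁₀(σ'_f/σ'_0) = 0.43×5/(1+1.16)×log₁₀(83.083/31.156)
    = 0.99537 × 0.42597 = 0.424 m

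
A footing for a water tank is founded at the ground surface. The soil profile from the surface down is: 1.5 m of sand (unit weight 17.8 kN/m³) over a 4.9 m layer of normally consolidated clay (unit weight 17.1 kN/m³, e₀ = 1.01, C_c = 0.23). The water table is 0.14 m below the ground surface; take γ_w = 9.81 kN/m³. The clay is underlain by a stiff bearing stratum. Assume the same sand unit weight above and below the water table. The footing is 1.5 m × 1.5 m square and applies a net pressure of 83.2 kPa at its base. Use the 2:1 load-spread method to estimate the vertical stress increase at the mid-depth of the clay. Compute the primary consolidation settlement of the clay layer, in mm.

S_c ≈ 44.8 mm

Mid-depth of clay below the ground surface: z = 1.5 + 4.9/2 = 3.95 m.
Total vertical stress at mid-clay: σ_v = 17.8×1.5 + 17.1×2.45 = 68.595 kPa.
Pore pressure: u = 9.81×(3.95 − 0.14) = 37.376 kPa.
Initial effective stress: σ'_0 = σ_v − u = 68.595 − 37.376 = 31.219 kPa.
Stress increase at mid-clay by the 2:1 spreading method:
Δσ = qBL/((B+z)(L+z)) = 83.2×1.5×1.5/((1.5+3.95)(1.5+3.95)) = 6.3025 kPa
Final effective stress: σ'_f = σ'_0 + Δσ = 31.219 + 6.3025 = 37.522 kPa.
Normally consolidated clay, so the full stress increment lies on the virgin compression line:
S_c = C_c·H/(1+e₀)·log₁₀(σ'_f/σ'_0) = 0.23×4.9/(1+1.01)×log₁₀(37.522/31.219)
    = 0.5607 × 0.079867 = 0.04478 m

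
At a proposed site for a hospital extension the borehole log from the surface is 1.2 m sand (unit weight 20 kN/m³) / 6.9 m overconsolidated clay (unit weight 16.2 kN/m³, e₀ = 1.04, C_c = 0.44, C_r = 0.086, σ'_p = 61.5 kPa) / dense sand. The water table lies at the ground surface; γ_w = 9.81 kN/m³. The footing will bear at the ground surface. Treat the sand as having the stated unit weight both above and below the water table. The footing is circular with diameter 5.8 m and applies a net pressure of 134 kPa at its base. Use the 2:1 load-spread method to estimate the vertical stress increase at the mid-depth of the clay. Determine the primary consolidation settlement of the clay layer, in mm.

Mid-depth of clay below the ground surface: z = 1.2 + 6.9/2 = 4.65 m.
Total vertical stress at mid-clay: σ_v = 20×1.2 + 16.2×3.45 = 79.89 kPa.
Pore pressure: u = 9.81×(4.65 − 0) = 45.617 kPa.
Initial effective stress: σ'_0 = σ_v − u = 79.89 − 45.617 = 34.273 kPa.
Stress increase at mid-clay by the 2:1 spreading method:
Δσ ≈ qD²/(D+z)² = 134×5.8²/(5.8+4.65)² = 41.279 kPa
Final effective stress: σ'_f = 34.273 + 41.279 = 75.552 kPa.
σ'_f = 75.552 > σ'_p = 61.5 kPa, so the stress path crosses the preconsolidation pressure — recompression up to σ'_p, then virgin compression beyond:
S_c = H/(1+e₀)·[C_r·log₁₀(σ'_p/σ'_0) + C_c·log₁₀(σ'_f/σ'_p)]
    = 6.9/2.04 × [0.086×log₁₀(61.5/34.273) + 0.44×log₁₀(75.552/61.5)]
    = 3.3824 × [0.021837 + 0.039323] = 0.2069 m

S_c ≈ 207 mm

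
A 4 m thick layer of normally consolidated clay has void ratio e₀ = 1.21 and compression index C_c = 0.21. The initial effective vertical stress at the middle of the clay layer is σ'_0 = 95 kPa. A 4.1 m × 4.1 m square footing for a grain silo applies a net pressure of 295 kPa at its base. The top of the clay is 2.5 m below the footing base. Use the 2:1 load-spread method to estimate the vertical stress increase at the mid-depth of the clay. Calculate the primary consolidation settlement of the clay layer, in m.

Mid-depth of clay below the footing base: z = 2.5 + 4/2 = 4.5 m.
Stress increase at mid-clay by the 2:1 spreading method:
Δσ = qBL/((B+z)(L+z)) = 295×4.1×4.1/((4.1+4.5)(4.1+4.5)) = 67.049 kPa
Final effective stress: σ'_f = σ'_0 + Δσ = 95 + 67.049 = 162.05 kPa.
Normally consolidated clay, so the full stress increment lies on the virgin compression line:
S_c = C_c·H/(1+e₀)·log₁₀(σ'_f/σ'_0) = 0.21×4/(1+1.21)×log₁₀(162.05/95)
    = 0.38009 × 0.23193 = 0.08815 m

S_c ≈ 0.0882 m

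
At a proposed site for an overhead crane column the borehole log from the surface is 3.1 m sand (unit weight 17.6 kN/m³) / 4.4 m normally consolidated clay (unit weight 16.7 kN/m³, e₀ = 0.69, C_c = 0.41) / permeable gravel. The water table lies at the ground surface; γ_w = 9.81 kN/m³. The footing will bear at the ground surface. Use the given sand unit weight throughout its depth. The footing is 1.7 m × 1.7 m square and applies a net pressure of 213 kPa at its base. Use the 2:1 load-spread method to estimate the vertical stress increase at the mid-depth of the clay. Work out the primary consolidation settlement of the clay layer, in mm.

Mid-depth of clay below the ground surface: z = 3.1 + 4.4/2 = 5.3 m.
Total vertical stress at mid-clay: σ_v = 17.6×3.1 + 16.7×2.2 = 91.3 kPa.
Pore pressure: u = 9.81×(5.3 − 0) = 51.993 kPa.
Initial effective stress: σ'_0 = σ_v − u = 91.3 − 51.993 = 39.307 kPa.
Stress increase at mid-clay by the 2:1 spreading method:
Δσ = qBL/((B+z)(L+z)) = 213×1.7×1.7/((1.7+5.3)(1.7+5.3)) = 12.563 kPa
Final effective stress: σ'_f = σ'_0 + Δσ = 39.307 + 12.563 = 51.87 kPa.
Normally consolidated clay, so the full stress increment lies on the virgin compression line:
S_c = C_c·H/(1+e₀)·log₁₀(σ'_f/σ'_0) = 0.41×4.4/(1+0.69)×log₁₀(51.87/39.307)
    = 1.0675 × 0.12045 = 0.1286 m

S_c ≈ 129 mm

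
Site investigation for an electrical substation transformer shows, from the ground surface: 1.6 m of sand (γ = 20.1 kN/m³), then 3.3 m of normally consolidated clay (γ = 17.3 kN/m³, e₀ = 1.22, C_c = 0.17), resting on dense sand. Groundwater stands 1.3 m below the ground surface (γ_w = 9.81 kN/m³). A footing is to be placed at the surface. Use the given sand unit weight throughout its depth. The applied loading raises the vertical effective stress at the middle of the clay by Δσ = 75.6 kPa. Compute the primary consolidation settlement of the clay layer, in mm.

Mid-depth of clay below the ground surface: z = 1.6 + 3.3/2 = 3.25 m.
Total vertical stress at mid-clay: σ_v = 20.1×1.6 + 17.3×1.65 = 60.705 kPa.
Pore pressure: u = 9.81×(3.25 − 1.3) = 19.13 kPa.
Initial effective stress: σ'_0 = σ_v − u = 60.705 − 19.13 = 41.575 kPa.
Final effective stress: σ'_f = σ'_0 + Δσ = 41.575 + 75.6 = 117.17 kPa.
Normally consolidated clay, so the full stress increment lies on the virgin compression line:
S_c = C_c·H/(1+e₀)·log₁₀(σ'_f/σ'_0) = 0.17×3.3/(1+1.22)×log₁₀(117.17/41.575)
    = 0.2527 × 0.44998 = 0.1137 m

S_c ≈ 114 mm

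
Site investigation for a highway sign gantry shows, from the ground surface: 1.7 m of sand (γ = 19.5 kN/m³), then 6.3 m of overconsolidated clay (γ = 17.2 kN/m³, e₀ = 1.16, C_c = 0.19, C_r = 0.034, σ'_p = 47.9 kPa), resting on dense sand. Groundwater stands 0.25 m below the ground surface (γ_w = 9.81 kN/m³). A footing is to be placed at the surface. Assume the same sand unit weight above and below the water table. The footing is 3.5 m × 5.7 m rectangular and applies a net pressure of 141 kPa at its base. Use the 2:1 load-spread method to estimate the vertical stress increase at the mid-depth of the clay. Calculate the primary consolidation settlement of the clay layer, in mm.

Mid-depth of clay below the ground surface: z = 1.7 + 6.3/2 = 4.85 m.
Total vertical stress at mid-clay: σ_v = 19.5×1.7 + 17.2×3.15 = 87.33 kPa.
Pore pressure: u = 9.81×(4.85 − 0.25) = 45.126 kPa.
Initial effective stress: σ'_0 = σ_v − u = 87.33 − 45.126 = 42.204 kPa.
Stress increase at mid-clay by the 2:1 spreading method:
Δσ = qBL/((B+z)(L+z)) = 141×3.5×5.7/((3.5+4.85)(5.7+4.85)) = 31.932 kPa
Final effective stress: σ'_f = 42.204 + 31.932 = 74.136 kPa.
σ'_f = 74.136 > σ'_p = 47.9 kPa, so the stress path crosses the preconsolidation pressure — recompression up to σ'_p, then virgin compression beyond:
S_c = H/(1+e₀)·[C_r·log₁₀(σ'_p/σ'_0) + C_c·log₁₀(σ'_f/σ'_p)]
    = 6.3/2.16 × [0.034×log₁₀(47.9/42.204) + 0.19×log₁₀(74.136/47.9)]
    = 2.9167 × [0.0018694 + 0.036042] = 0.1106 m

S_c ≈ 111 mm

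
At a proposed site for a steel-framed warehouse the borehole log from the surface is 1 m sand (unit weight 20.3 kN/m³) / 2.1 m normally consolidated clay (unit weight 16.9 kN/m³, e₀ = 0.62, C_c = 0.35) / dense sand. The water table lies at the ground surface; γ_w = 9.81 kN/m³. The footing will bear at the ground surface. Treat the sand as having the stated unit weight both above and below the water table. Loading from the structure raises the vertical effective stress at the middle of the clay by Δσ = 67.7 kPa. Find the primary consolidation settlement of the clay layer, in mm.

Mid-depth of clay below the ground surface: z = 1 + 2.1/2 = 2.05 m.
Total vertical stress at mid-clay: σ_v = 20.3×1 + 16.9×1.05 = 38.045 kPa.
Pore pressure: u = 9.81×(2.05 − 0) = 20.11 kPa.
Initial effective stress: σ'_0 = σ_v − u = 38.045 − 20.11 = 17.935 kPa.
Final effective stress: σ'_f = σ'_0 + Δσ = 17.935 + 67.7 = 85.635 kPa.
Normally consolidated clay, so the full stress increment lies on the virgin compression line:
S_c = C_c·H/(1+e₀)·log₁₀(σ'_f/σ'_0) = 0.35×2.1/(1+0.62)×log₁₀(85.635/17.935)
    = 0.4537 × 0.67895 = 0.308 m

S_c ≈ 308 mm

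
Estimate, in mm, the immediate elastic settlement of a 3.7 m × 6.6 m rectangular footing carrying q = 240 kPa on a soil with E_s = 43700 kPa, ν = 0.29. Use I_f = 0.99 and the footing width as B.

Immediate (elastic) settlement: S_e = q·B·(1−ν²)/E_s · I_f.
S_e = 240 × 3.7 × (1 − 0.29²) / 43700 × 0.99
    = 240 × 3.7 × 0.9159 / 43700 × 0.99
    = 0.01843 m = 18.43 mm

S_e ≈ 18.4 mm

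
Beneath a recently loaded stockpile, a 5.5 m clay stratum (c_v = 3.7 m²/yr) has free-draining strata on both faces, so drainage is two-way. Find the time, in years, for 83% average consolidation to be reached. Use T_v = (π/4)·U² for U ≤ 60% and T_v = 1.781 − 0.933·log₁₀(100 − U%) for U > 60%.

t ≈ 1.29 years

Drainage path length: H_d = H/2 = 2.75 m (double drainage).
U > 60%: T_v = 1.781 − 0.933·log₁₀(100 − 83) = 0.63299.
t = T_v·H_d²/c_v = 0.63299×2.75²/3.7 = 1.294 years.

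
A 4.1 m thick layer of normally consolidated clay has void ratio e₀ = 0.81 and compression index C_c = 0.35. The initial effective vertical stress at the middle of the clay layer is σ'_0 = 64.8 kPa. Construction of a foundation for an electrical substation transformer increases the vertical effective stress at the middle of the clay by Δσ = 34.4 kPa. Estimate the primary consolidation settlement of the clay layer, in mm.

S_c ≈ 147 mm

Final effective stress: σ'_f = σ'_0 + Δσ = 64.8 + 34.4 = 99.2 kPa.
Normally consolidated clay, so the full stress increment lies on the virgin compression line:
S_c = C_c·H/(1+e₀)·log₁₀(σ'_f/σ'_0) = 0.35×4.1/(1+0.81)×log₁₀(99.2/64.8)
    = 0.79282 × 0.18494 = 0.1466 m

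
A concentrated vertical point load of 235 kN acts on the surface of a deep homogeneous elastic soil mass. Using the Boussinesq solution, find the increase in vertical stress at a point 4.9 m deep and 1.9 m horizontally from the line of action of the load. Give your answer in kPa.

Boussinesq vertical stress below a point load on an elastic half-space:
Δσ_z = 3P/(2πz²) · [1 + (r/z)²]^(−5/2)
r/z = 1.9/4.9 = 0.38776; [1+(r/z)²]^(−5/2) = 0.70457.
Δσ_z = 3×235/(2π×4.9²) × 0.70457 = 4.6732 × 0.70457 = 3.293 kPa

Δσ_z ≈ 3.29 kPa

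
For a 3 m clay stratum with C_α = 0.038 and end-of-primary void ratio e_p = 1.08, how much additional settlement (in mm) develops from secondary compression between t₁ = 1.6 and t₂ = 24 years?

S_s ≈ 64.5 mm

Secondary compression: S_s = C_α·H/(1+e_p)·log₁₀(t₂/t₁)
S_s = 0.038×3/(1+1.08)×log₁₀(24/1.6)
    = 0.05481 × 1.176 = 0.06446 m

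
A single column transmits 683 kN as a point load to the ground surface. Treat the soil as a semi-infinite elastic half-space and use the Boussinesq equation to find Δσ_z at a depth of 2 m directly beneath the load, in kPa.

Δσ_z ≈ 81.5 kPa

Boussinesq vertical stress below a point load on an elastic half-space:
Δσ_z = 3P/(2πz²) · [1 + (r/z)²]^(−5/2)
r/z = 0/2 = 0; [1+(r/z)²]^(−5/2) = 1.
Δσ_z = 3×683/(2π×2²) × 1 = 81.527 × 1 = 81.53 kPa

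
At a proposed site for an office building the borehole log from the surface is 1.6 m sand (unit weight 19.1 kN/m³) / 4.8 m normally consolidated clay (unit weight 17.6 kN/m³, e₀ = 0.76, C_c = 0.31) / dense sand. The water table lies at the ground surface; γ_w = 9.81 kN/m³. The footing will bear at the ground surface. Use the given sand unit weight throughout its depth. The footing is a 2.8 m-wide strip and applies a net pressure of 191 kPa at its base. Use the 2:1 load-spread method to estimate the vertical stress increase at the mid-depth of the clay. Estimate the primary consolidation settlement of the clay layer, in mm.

S_c ≈ 443 mm

Mid-depth of clay below the ground surface: z = 1.6 + 4.8/2 = 4 m.
Total vertical stress at mid-clay: σ_v = 19.1×1.6 + 17.6×2.4 = 72.8 kPa.
Pore pressure: u = 9.81×(4 − 0) = 39.24 kPa.
Initial effective stress: σ'_0 = σ_v − u = 72.8 − 39.24 = 33.56 kPa.
Stress increase at mid-clay by the 2:1 spreading method:
Δσ = qB/(B+z) = 191×2.8/(2.8+4) = 78.647 kPa
Final effective stress: σ'_f = σ'_0 + Δσ = 33.56 + 78.647 = 112.21 kPa.
Normally consolidated clay, so the full stress increment lies on the virgin compression line:
S_c = C_c·H/(1+e₀)·log₁₀(σ'_f/σ'_0) = 0.31×4.8/(1+0.76)×log₁₀(112.21/33.56)
    = 0.84545 × 0.52421 = 0.4432 m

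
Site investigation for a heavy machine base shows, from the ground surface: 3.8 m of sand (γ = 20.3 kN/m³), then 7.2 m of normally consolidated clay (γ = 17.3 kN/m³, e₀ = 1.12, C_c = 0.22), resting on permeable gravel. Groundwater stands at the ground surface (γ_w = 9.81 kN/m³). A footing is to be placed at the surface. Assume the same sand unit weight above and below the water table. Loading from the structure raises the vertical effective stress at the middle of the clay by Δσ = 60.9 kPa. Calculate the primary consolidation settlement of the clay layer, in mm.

Mid-depth of clay below the ground surface: z = 3.8 + 7.2/2 = 7.4 m.
Total vertical stress at mid-clay: σ_v = 20.3×3.8 + 17.3×3.6 = 139.42 kPa.
Pore pressure: u = 9.81×(7.4 − 0) = 72.594 kPa.
Initial effective stress: σ'_0 = σ_v − u = 139.42 − 72.594 = 66.826 kPa.
Final effective stress: σ'_f = σ'_0 + Δσ = 66.826 + 60.9 = 127.73 kPa.
Normally consolidated clay, so the full stress increment lies on the virgin compression line:
S_c = C_c·H/(1+e₀)·log₁₀(σ'_f/σ'_0) = 0.22×7.2/(1+1.12)×log₁₀(127.73/66.826)
    = 0.74717 × 0.28135 = 0.2102 m

S_c ≈ 210 mm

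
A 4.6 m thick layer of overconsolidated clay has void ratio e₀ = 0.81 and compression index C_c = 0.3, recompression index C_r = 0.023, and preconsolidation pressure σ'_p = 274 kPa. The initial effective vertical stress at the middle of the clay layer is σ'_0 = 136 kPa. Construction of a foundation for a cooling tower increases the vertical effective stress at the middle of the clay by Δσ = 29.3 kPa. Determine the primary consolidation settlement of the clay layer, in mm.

Final effective stress: σ'_f = 136 + 29.3 = 165.3 kPa.
σ'_f = 165.3 ≤ σ'_p = 274 kPa, so the clay remains overconsolidated and only the recompression index applies:
S_c = C_r·H/(1+e₀)·log₁₀(σ'_f/σ'_0) = 0.023×4.6/1.81×log₁₀(165.3/136)
    = 0.058452 × 0.084734 = 0.004953 m

S_c ≈ 4.95 mm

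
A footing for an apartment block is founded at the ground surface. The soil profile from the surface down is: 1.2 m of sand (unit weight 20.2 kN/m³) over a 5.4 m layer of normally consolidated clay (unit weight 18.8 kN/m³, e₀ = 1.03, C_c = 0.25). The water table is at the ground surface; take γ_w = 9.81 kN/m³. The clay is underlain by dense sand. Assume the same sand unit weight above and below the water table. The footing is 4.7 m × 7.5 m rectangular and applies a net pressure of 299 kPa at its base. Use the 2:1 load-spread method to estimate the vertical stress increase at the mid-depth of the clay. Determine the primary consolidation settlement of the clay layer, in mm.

Mid-depth of clay below the ground surface: z = 1.2 + 5.4/2 = 3.9 m.
Total vertical stress at mid-clay: σ_v = 20.2×1.2 + 18.8×2.7 = 75 kPa.
Pore pressure: u = 9.81×(3.9 − 0) = 38.259 kPa.
Initial effective stress: σ'_0 = σ_v − u = 75 − 38.259 = 36.741 kPa.
Stress increase at mid-clay by the 2:1 spreading method:
Δσ = qBL/((B+z)(L+z)) = 299×4.7×7.5/((4.7+3.9)(7.5+3.9)) = 107.5 kPa
Final effective stress: σ'_f = σ'_0 + Δσ = 36.741 + 107.5 = 144.24 kPa.
Normally consolidated clay, so the full stress increment lies on the virgin compression line:
S_c = C_c·H/(1+e₀)·log₁₀(σ'_f/σ'_0) = 0.25×5.4/(1+1.03)×log₁₀(144.24/36.741)
    = 0.66502 × 0.59393 = 0.395 m

S_c ≈ 395 mm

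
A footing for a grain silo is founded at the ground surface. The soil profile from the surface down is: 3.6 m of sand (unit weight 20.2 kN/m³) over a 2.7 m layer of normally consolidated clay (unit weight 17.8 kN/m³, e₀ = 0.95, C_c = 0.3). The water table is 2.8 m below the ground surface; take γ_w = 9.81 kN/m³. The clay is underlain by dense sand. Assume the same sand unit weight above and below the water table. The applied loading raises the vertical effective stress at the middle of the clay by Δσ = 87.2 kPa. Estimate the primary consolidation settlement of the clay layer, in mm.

S_c ≈ 138 mm

Mid-depth of clay below the ground surface: z = 3.6 + 2.7/2 = 4.95 m.
Total vertical stress at mid-clay: σ_v = 20.2×3.6 + 17.8×1.35 = 96.75 kPa.
Pore pressure: u = 9.81×(4.95 − 2.8) = 21.091 kPa.
Initial effective stress: σ'_0 = σ_v − u = 96.75 − 21.091 = 75.659 kPa.
Final effective stress: σ'_f = σ'_0 + Δσ = 75.659 + 87.2 = 162.86 kPa.
Normally consolidated clay, so the full stress increment lies on the virgin compression line:
S_c = C_c·H/(1+e₀)·log₁₀(σ'_f/σ'_0) = 0.3×2.7/(1+0.95)×log₁₀(162.86/75.659)
    = 0.41538 × 0.33295 = 0.1383 m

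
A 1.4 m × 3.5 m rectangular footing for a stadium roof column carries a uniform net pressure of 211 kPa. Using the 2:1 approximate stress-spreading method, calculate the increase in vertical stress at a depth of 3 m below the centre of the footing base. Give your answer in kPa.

Δσ_z ≈ 36.1 kPa

By the 2:1 method the load spreads at 1 horizontal : 2 vertical, so at depth z the loaded area has grown by z in each plan dimension:
Δσ = qBL/((B+z)(L+z)) = 211×1.4×3.5/((1.4+3)(3.5+3)) = 36.15 kPa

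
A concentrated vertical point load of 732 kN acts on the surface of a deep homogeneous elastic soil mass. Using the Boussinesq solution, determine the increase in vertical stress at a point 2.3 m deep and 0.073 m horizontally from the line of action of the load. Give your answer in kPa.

Boussinesq vertical stress below a point load on an elastic half-space:
Δσ_z = 3P/(2πz²) · [1 + (r/z)²]^(−5/2)
r/z = 0.073/2.3 = 0.031739; [1+(r/z)²]^(−5/2) = 0.99749.
Δσ_z = 3×732/(2π×2.3²) × 0.99749 = 66.069 × 0.99749 = 65.9 kPa

Δσ_z ≈ 65.9 kPa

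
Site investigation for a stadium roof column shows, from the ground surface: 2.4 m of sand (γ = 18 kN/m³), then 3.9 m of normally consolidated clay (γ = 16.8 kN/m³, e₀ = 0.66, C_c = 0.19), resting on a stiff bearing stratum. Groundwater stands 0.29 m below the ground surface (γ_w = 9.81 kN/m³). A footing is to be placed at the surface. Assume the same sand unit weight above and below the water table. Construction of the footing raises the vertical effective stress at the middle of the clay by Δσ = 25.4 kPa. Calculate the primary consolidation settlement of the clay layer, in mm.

Mid-depth of clay below the ground surface: z = 2.4 + 3.9/2 = 4.35 m.
Total vertical stress at mid-clay: σ_v = 18×2.4 + 16.8×1.95 = 75.96 kPa.
Pore pressure: u = 9.81×(4.35 − 0.29) = 39.829 kPa.
Initial effective stress: σ'_0 = σ_v − u = 75.96 − 39.829 = 36.131 kPa.
Final effective stress: σ'_f = σ'_0 + Δσ = 36.131 + 25.4 = 61.531 kPa.
Normally consolidated clay, so the full stress increment lies on the virgin compression line:
S_c = C_c·H/(1+e₀)·log₁₀(σ'_f/σ'_0) = 0.19×3.9/(1+0.66)×log₁₀(61.531/36.131)
    = 0.44639 × 0.23121 = 0.1032 m

S_c ≈ 103 mm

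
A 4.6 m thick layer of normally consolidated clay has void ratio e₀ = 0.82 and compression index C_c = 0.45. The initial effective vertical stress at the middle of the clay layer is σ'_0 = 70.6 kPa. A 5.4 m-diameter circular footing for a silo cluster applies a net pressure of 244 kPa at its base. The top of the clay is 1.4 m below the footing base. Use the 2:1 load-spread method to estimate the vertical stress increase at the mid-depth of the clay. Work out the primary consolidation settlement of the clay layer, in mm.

Mid-depth of clay below the footing base: z = 1.4 + 4.6/2 = 3.7 m.
Stress increase at mid-clay by the 2:1 spreading method:
Δσ ≈ qD²/(D+z)² = 244×5.4²/(5.4+3.7)² = 85.92 kPa
Final effective stress: σ'_f = σ'_0 + Δσ = 70.6 + 85.92 = 156.52 kPa.
Normally consolidated clay, so the full stress increment lies on the virgin compression line:
S_c = C_c·H/(1+e₀)·log₁₀(σ'_f/σ'_0) = 0.45×4.6/(1+0.82)×log₁₀(156.52/70.6)
    = 1.1374 × 0.34577 = 0.3933 m

S_c ≈ 393 mm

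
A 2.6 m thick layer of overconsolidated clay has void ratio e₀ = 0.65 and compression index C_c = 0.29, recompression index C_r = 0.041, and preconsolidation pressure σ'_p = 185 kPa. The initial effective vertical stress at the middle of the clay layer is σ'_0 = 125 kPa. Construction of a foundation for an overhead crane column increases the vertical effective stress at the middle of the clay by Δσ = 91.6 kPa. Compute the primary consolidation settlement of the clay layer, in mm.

S_c ≈ 42.3 mm

Final effective stress: σ'_f = 125 + 91.6 = 216.6 kPa.
σ'_f = 216.6 > σ'_p = 185 kPa, so the stress path crosses the preconsolidation pressure — recompression up to σ'_p, then virgin compression beyond:
S_c = H/(1+e₀)·[C_r·log₁₀(σ'_p/σ'_0) + C_c·log₁₀(σ'_f/σ'_p)]
    = 2.6/1.65 × [0.041×log₁₀(185/125) + 0.29×log₁₀(216.6/185)]
    = 1.5758 × [0.0069807 + 0.019861] = 0.0423 m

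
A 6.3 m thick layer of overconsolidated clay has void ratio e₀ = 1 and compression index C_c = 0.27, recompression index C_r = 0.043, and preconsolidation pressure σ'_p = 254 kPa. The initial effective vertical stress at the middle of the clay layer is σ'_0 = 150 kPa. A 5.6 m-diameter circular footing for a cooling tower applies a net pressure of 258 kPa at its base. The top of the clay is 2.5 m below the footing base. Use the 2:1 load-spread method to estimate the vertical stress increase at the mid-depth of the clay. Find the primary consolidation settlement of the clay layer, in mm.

S_c ≈ 20.9 mm

Mid-depth of clay below the footing base: z = 2.5 + 6.3/2 = 5.65 m.
Stress increase at mid-clay by the 2:1 spreading method:
Δσ ≈ qD²/(D+z)² = 258×5.6²/(5.6+5.65)² = 63.928 kPa
Final effective stress: σ'_f = 150 + 63.928 = 213.93 kPa.
σ'_f = 213.93 ≤ σ'_p = 254 kPa, so the clay remains overconsolidated and only the recompression index applies:
S_c = C_r·H/(1+e₀)·log₁₀(σ'_f/σ'_0) = 0.043×6.3/2×log₁₀(213.93/150)
    = 0.13545 × 0.15418 = 0.02088 m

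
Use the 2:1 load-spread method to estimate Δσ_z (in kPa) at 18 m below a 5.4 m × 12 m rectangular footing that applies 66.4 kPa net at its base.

By the 2:1 method the load spreads at 1 horizontal : 2 vertical, so at depth z the loaded area has grown by z in each plan dimension:
Δσ = qBL/((B+z)(L+z)) = 66.4×5.4×12/((5.4+18)(12+18)) = 6.1292 kPa

Δσ_z ≈ 6.13 kPa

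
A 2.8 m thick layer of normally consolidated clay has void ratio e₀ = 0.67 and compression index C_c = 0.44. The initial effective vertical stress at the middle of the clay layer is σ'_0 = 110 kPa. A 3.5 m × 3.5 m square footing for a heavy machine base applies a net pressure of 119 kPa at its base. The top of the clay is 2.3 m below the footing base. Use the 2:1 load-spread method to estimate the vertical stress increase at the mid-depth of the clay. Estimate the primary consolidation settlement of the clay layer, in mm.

S_c ≈ 72.9 mm

Mid-depth of clay below the footing base: z = 2.3 + 2.8/2 = 3.7 m.
Stress increase at mid-clay by the 2:1 spreading method:
Δσ = qBL/((B+z)(L+z)) = 119×3.5×3.5/((3.5+3.7)(3.5+3.7)) = 28.12 kPa
Final effective stress: σ'_f = σ'_0 + Δσ = 110 + 28.12 = 138.12 kPa.
Normally consolidated clay, so the full stress increment lies on the virgin compression line:
S_c = C_c·H/(1+e₀)·log₁₀(σ'_f/σ'_0) = 0.44×2.8/(1+0.67)×log₁₀(138.12/110)
    = 0.73772 × 0.098864 = 0.07293 m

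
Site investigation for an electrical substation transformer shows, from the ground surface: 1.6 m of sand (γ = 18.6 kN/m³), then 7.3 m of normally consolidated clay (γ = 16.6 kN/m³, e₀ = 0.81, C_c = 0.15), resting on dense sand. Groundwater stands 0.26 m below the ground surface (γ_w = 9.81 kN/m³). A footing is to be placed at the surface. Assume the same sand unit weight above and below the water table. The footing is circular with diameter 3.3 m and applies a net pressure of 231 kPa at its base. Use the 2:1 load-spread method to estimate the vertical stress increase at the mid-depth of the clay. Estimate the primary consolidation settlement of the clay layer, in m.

S_c ≈ 0.159 m

Mid-depth of clay below the ground surface: z = 1.6 + 7.3/2 = 5.25 m.
Total vertical stress at mid-clay: σ_v = 18.6×1.6 + 16.6×3.65 = 90.35 kPa.
Pore pressure: u = 9.81×(5.25 − 0.26) = 48.952 kPa.
Initial effective stress: σ'_0 = σ_v − u = 90.35 − 48.952 = 41.398 kPa.
Stress increase at mid-clay by the 2:1 spreading method:
Δσ ≈ qD²/(D+z)² = 231×3.3²/(3.3+5.25)² = 34.412 kPa
Final effective stress: σ'_f = σ'_0 + Δσ = 41.398 + 34.412 = 75.81 kPa.
Normally consolidated clay, so the full stress increment lies on the virgin compression line:
S_c = C_c·H/(1+e₀)·log₁₀(σ'_f/σ'_0) = 0.15×7.3/(1+0.81)×log₁₀(75.81/41.398)
    = 0.60497 × 0.26275 = 0.159 m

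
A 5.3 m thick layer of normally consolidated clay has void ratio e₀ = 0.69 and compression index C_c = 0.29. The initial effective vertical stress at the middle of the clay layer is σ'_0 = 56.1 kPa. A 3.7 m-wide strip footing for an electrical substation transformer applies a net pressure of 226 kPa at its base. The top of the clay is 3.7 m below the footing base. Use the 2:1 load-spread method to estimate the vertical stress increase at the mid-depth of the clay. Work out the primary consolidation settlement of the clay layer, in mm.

S_c ≈ 359 mm

Mid-depth of clay below the footing base: z = 3.7 + 5.3/2 = 6.35 m.
Stress increase at mid-clay by the 2:1 spreading method:
Δσ = qB/(B+z) = 226×3.7/(3.7+6.35) = 83.204 kPa
Final effective stress: σ'_f = σ'_0 + Δσ = 56.1 + 83.204 = 139.3 kPa.
Normally consolidated clay, so the full stress increment lies on the virgin compression line:
S_c = C_c·H/(1+e₀)·log₁₀(σ'_f/σ'_0) = 0.29×5.3/(1+0.69)×log₁₀(139.3/56.1)
    = 0.90947 × 0.39499 = 0.3592 m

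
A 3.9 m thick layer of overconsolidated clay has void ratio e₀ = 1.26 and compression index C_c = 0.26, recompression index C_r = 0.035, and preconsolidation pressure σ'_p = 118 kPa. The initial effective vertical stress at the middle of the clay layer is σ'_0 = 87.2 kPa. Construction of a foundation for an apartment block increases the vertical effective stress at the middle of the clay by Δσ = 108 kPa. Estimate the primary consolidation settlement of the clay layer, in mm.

S_c ≈ 106 mm

Final effective stress: σ'_f = 87.2 + 108 = 195.2 kPa.
σ'_f = 195.2 > σ'_p = 118 kPa, so the stress path crosses the preconsolidation pressure — recompression up to σ'_p, then virgin compression beyond:
S_c = H/(1+e₀)·[C_r·log₁₀(σ'_p/σ'_0) + C_c·log₁₀(σ'_f/σ'_p)]
    = 3.9/2.26 × [0.035×log₁₀(118/87.2) + 0.26×log₁₀(195.2/118)]
    = 1.7257 × [0.0045978 + 0.056835] = 0.106 m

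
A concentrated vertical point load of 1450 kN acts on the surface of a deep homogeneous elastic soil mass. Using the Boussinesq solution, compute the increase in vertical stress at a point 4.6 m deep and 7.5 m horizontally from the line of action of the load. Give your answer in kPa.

Boussinesq vertical stress below a point load on an elastic half-space:
Δσ_z = 3P/(2πz²) · [1 + (r/z)²]^(−5/2)
r/z = 7.5/4.6 = 1.6304; [1+(r/z)²]^(−5/2) = 0.039066.
Δσ_z = 3×1450/(2π×4.6²) × 0.039066 = 32.719 × 0.039066 = 1.278 kPa

Δσ_z ≈ 1.28 kPa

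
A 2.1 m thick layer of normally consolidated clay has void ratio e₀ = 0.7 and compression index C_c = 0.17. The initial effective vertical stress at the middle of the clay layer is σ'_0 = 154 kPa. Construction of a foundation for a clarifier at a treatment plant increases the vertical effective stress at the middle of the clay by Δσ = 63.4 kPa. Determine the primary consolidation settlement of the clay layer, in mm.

Final effective stress: σ'_f = σ'_0 + Δσ = 154 + 63.4 = 217.4 kPa.
Normally consolidated clay, so the full stress increment lies on the virgin compression line:
S_c = C_c·H/(1+e₀)·log₁₀(σ'_f/σ'_0) = 0.17×2.1/(1+0.7)×log₁₀(217.4/154)
    = 0.21 × 0.14974 = 0.03145 m

S_c ≈ 31.4 mm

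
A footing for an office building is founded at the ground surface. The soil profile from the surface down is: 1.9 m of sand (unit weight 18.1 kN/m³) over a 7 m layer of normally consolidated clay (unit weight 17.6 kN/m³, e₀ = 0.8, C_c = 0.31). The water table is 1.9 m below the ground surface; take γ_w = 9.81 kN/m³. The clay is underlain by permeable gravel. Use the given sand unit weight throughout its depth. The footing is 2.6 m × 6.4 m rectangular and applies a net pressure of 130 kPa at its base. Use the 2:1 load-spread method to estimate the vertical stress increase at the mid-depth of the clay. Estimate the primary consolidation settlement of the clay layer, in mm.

Mid-depth of clay below the ground surface: z = 1.9 + 7/2 = 5.4 m.
Total vertical stress at mid-clay: σ_v = 18.1×1.9 + 17.6×3.5 = 95.99 kPa.
Pore pressure: u = 9.81×(5.4 − 1.9) = 34.335 kPa.
Initial effective stress: σ'_0 = σ_v − u = 95.99 − 34.335 = 61.655 kPa.
Stress increase at mid-clay by the 2:1 spreading method:
Δσ = qBL/((B+z)(L+z)) = 130×2.6×6.4/((2.6+5.4)(6.4+5.4)) = 22.915 kPa
Final effective stress: σ'_f = σ'_0 + Δσ = 61.655 + 22.915 = 84.57 kPa.
Normally consolidated clay, so the full stress increment lies on the virgin compression line:
S_c = C_c·H/(1+e₀)·log₁₀(σ'_f/σ'_0) = 0.31×7/(1+0.8)×log₁₀(84.57/61.655)
    = 1.2056 × 0.13725 = 0.1655 m

S_c ≈ 165 mm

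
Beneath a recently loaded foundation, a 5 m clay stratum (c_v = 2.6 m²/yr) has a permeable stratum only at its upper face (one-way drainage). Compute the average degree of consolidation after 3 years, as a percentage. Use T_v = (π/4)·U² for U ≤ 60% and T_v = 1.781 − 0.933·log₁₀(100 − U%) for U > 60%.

U ≈ 62.5 %

Drainage path length: H_d = H = 5 m (single drainage).
T_v = c_v·t/H_d² = 2.6×3/5² = 0.312.
T_v = 0.312 corresponds to the U > 60% branch:
U = 1 − 10^((1.781 − T_v)/0.933)/100 = 0.6246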